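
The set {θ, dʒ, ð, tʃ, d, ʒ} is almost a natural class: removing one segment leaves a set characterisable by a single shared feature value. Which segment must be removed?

[distributed] groups all but one: /dʒ, tʃ, θ, ʒ, ð/ share [+distributed] while /d/ (voiced alveolar stop) alone is [−distributed]. Removing any other segment would not leave a single-feature class that excludes it.

d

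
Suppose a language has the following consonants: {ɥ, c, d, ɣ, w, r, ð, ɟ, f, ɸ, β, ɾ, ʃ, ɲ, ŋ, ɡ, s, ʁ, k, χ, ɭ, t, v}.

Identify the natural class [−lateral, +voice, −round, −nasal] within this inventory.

d, ɣ, r, ð, ɟ, β, ɾ, ɡ, ʁ, v

Checking each segment against [−lateral], [+voice], [−round], [−nasal]: /d/ (voiced alveolar stop), /ɣ/ (voiced velar fricative), /r/ (alveolar trill), /ð/ (voiced dental fricative), /ɟ/ (voiced palatal stop), /β/ (voiced bilabial fricative), among others, satisfy every feature; every other segment in the inventory fails at least one.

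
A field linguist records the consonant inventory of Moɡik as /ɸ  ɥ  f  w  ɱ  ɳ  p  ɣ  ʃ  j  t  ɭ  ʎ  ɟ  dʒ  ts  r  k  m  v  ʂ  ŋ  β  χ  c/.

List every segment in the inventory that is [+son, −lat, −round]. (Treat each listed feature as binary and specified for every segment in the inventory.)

ɱ, ɳ, j, r, m, ŋ

Eliminate segments failing any feature: /ɸ, f, p, ɣ, ʃ, t, ɟ, dʒ, ts, k, v, ʂ, β, χ, c/ are [−sonorant]; /ɥ, w/ are [+round]; /ɭ, ʎ/ are [+lateral]. The remaining /ɱ, ɳ, j, r, m, ŋ/ satisfy [+sonorant], [−lateral], [−round].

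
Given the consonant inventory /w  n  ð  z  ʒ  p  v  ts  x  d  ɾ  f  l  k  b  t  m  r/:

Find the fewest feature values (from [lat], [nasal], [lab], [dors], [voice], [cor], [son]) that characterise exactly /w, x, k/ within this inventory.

[+dors]

Every target segment is [+dorsal] and no other inventory member is, so one feature is enough.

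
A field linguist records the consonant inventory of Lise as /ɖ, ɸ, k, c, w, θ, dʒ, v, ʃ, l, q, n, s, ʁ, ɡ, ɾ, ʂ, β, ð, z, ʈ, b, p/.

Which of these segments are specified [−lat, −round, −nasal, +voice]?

ɖ, dʒ, v, ʁ, ɡ, ɾ, β, ð, z, b

Among the inventory, the [−lateral] segments are /ɖ, ɸ, k, c, w, θ, dʒ, v, ʃ, q, n, s, ʁ, ɡ, ɾ, ʂ, β, ð, z, ʈ, b, p/.
Intersecting with [−round] gives /ɖ, ɸ, k, c, θ, dʒ, v, ʃ, q, n, s, ʁ, ɡ, ɾ, ʂ, β, ð, z, ʈ, b, p/.
Intersecting with [−nasal] gives /ɖ, ɸ, k, c, θ, dʒ, v, ʃ, q, s, ʁ, ɡ, ɾ, ʂ, β, ð, z, ʈ, b, p/.
Among these, [+voice] leaves /ɖ, dʒ, v, ʁ, ɡ, ɾ, β, ð, z, b/.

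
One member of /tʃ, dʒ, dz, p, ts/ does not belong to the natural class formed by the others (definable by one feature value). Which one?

p

/dz, tʃ, dʒ, ts/ are all [+delayed release], but /p/ (voiceless bilabial stop) is [−delayed release]. No other single segment can be removed to leave a set sharing one feature value that the removed segment lacks, so /p/ is the odd one out.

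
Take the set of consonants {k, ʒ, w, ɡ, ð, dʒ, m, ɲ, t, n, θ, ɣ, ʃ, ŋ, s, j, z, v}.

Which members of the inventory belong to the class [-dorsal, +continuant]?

Checking each segment against [-dorsal], [+continuant]: /ʒ/ (voiced postalveolar fricative), /ð/ (voiced dental fricative), /θ/ (voiceless dental fricative), /ʃ/ (voiceless postalveolar fricative), /s/ (voiceless alveolar fricative), /z/ (voiced alveolar fricative), among others, satisfy every feature; every other segment in the inventory fails at least one.

ʒ, ð, θ, ʃ, s, z, v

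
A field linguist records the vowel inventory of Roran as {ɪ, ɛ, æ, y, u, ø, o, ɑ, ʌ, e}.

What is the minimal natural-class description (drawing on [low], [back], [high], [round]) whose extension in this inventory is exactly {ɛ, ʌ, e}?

[−high, −low, −round]

The class [−high], [−low], [−round] has exactly /ɛ, ʌ, e/ as its extension in this inventory. No smaller conjunction from the listed features achieves this: [−low, −round] alone would also admit /ɪ/; [−high, −round] alone would also admit /æ, ɑ/; [−high, −low] alone would also admit /ø, o/; and checking the remaining two-feature bundles turns up none with this extension.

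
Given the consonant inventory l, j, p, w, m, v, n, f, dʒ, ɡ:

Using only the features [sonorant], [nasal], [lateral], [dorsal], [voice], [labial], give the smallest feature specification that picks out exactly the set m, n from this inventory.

[+nasal]

/m, n/ are exactly the [+nasal] segments in the inventory, so a single feature suffices.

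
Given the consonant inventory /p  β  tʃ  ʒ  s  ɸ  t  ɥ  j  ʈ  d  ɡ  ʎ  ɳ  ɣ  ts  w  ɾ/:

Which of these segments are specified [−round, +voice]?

β, ʒ, j, d, ɡ, ʎ, ɳ, ɣ, ɾ

Checking each segment against [−round], [+voice]: /β/ (voiced bilabial fricative), /ʒ/ (voiced postalveolar fricative), /j/ (palatal glide), /d/ (voiced alveolar stop), /ɡ/ (voiced velar stop), /ʎ/ (palatal lateral approximant), among others, satisfy every feature; every other segment in the inventory fails at least one.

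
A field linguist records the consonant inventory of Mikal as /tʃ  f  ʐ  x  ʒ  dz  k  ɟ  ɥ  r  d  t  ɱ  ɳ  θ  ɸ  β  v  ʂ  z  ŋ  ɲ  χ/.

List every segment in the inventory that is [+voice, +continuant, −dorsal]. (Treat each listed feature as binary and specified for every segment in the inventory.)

ʐ, ʒ, r, β, v, z

Checking each segment against [+voice], [+continuant], [−dorsal]: /ʐ/ (voiced retroflex fricative), /ʒ/ (voiced postalveolar fricative), /r/ (alveolar trill), /β/ (voiced bilabial fricative), /v/ (voiced labiodental fricative), /z/ (voiced alveolar fricative) satisfy every feature; every other segment in the inventory fails at least one.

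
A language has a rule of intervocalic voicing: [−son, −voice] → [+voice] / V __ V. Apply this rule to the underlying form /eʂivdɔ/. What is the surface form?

The only segment in the rule's environment that also matches [−son, −voice] is /ʂ/. Applying [+voice] turns the voiceless retroflex fricative into /ʐ/ (voiced retroflex fricative), giving [eʐivdɔ].

[eʐivdɔ]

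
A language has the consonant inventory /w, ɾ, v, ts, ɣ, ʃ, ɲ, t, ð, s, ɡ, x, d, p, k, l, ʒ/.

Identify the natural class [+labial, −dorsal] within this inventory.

v, p

First, the [+labial] segments are /w, v, p/.
Of those, [−dorsal] leaves /v, p/.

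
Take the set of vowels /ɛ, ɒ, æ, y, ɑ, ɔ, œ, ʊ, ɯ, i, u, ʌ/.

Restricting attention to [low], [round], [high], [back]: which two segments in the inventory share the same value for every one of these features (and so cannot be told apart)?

ʊ, u

/ʊ/ (high back rounded lax vowel) and /u/ (high back rounded tense vowel) are both [-low], [+round], [+high], [+back], so none of the listed features separates them. (They do differ in [tense], which is not among the given features.) Every other pair in the inventory differs on at least one listed feature.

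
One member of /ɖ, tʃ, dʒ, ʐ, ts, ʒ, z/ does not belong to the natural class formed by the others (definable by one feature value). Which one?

The remaining segments after removing /ɖ/ share [+strident]; /ɖ/ (voiced retroflex stop) is [−strident]. For every other candidate removal, the leftover set fails to share any single feature value that the removed segment lacks.

ɖ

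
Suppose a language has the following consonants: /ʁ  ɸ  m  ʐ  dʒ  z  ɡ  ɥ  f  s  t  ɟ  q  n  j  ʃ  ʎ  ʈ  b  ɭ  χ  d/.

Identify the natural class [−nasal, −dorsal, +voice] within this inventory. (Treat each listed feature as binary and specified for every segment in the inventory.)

Eliminate segments failing any feature: /ʁ, ɡ, ɥ, ɟ, q, j, ʎ, χ/ are [+dorsal]; /ɸ, f, s, t, ʃ, ʈ/ are [−voice]; /m, n/ are [+nasal]. The remaining /ʐ, dʒ, z, b, ɭ, d/ satisfy [−nasal], [−dorsal], [+voice].

ʐ, dʒ, z, b, ɭ, d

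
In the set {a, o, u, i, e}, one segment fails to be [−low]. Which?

a

/o, i, u, e/ are all [−low]; /a/ (low unrounded vowel) is [+low].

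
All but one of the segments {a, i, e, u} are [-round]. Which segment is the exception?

/u/ is the high back rounded tense vowel, which is [+round]; the rest — /a, i, e/ — are [-round].

u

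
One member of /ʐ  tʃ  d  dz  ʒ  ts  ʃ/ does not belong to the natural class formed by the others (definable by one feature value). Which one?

[strident] groups all but one: /dz, ʒ, ʃ, ʐ, tʃ, ts/ share [+strident] while /d/ (voiced alveolar stop) alone is [−strident]. Removing any other segment would not leave a single-feature class that excludes it.

d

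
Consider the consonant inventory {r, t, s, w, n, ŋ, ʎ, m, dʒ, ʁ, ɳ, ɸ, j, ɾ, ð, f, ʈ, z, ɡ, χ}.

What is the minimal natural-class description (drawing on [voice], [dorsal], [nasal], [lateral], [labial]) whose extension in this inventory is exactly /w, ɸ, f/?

Every target segment is [-nasal], [+labial]; each remaining inventory member fails at least one of these. Each conjunct is needed — [+labial] alone would also admit /m/; [-nasal] alone would also admit /r, t, s, ʎ, …/ — and no other single listed feature has exactly this extension, so two is the minimum.

[-nasal, +labial]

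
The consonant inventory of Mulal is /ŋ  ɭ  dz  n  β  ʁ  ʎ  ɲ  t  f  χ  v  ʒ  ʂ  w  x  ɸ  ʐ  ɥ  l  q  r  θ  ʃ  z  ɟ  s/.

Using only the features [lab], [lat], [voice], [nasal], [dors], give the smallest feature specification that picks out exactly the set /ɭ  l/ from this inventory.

Every target segment is [+lateral], [-dorsal]; each remaining inventory member fails at least one of these. Each conjunct is needed — [-dorsal] alone would also admit /dz, n, β, t, …/; [+lateral] alone would also admit /ʎ/ — and no other single listed feature has exactly this extension, so two is the minimum.

[+lat, -dors]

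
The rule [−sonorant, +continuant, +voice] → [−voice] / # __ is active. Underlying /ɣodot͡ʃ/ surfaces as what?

[xodot͡ʃ]

/ɣ/ satisfies [−sonorant, +continuant, +voice] and sits in # __. The [−voice] counterpart of the voiced velar fricative is /x/. Other segments in /ɣodot͡ʃ/ either fail the structural description or are not in the environment, so the surface form is [xodot͡ʃ].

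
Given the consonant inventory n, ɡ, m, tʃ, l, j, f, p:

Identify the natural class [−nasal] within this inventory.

The feature [nasal] marks segments produced with velum lowered (airflow through the nose). In this inventory /ɡ, tʃ, l, j, f, p/ lack that property, so they are [−nasal]; /n, m/ are [+nasal].

ɡ, tʃ, l, j, f, p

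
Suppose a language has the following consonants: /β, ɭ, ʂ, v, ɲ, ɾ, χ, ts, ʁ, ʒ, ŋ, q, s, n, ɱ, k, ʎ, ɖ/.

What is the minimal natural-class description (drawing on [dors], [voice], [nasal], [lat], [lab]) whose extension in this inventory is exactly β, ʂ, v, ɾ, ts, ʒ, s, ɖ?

[−nasal, −lat, −dors]

Every target segment is [−nasal], [−lateral], [−dorsal]; each remaining inventory member fails at least one of these. Each conjunct is needed — [−lateral, −dorsal] alone would also admit /n, ɱ/; [−nasal, −dorsal] alone would also admit /ɭ/; [−nasal, −lateral] alone would also admit /χ, ʁ, q, k/ — and no other combination of two listed features has exactly this extension, so three is the minimum.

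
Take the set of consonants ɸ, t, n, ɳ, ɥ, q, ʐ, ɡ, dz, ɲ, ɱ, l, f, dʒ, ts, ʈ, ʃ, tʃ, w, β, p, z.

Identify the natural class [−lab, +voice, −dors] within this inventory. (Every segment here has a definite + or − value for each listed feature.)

Eliminate segments failing any feature: /ɸ, ɥ, ɱ, f, w, β, p/ are [+labial]; /t, q, ts, ʈ, ʃ, tʃ/ are [−voice]; /ɡ, ɲ/ are [+dorsal]. The remaining /n, ɳ, ʐ, dz, l, dʒ, z/ satisfy [−labial], [+voice], [−dorsal].

n, ɳ, ʐ, dz, l, dʒ, z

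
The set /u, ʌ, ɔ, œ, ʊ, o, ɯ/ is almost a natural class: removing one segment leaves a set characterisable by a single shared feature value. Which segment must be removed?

œ

The remaining segments after removing /œ/ share [+back]; /œ/ (mid front rounded lax vowel) is [-back]. For every other candidate removal, the leftover set fails to share any single feature value that the removed segment lacks.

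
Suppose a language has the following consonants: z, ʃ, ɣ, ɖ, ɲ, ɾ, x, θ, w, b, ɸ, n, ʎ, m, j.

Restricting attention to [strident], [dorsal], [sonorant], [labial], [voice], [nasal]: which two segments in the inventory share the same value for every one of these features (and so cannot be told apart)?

Both /ʎ/ and /j/ are [-strident], [+dorsal], [+sonorant], [-labial], [+voice], [-nasal]. Since the list omits [lateral] — which does distinguish the palatal lateral approximant from the palatal glide — this pair collapses; all other pairs remain distinct.

ʎ, j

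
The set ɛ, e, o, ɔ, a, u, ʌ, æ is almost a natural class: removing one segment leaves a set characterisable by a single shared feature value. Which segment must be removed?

u

/o, a, ɔ, ɛ, æ, e, ʌ/ are all [−high], but /u/ (high back rounded tense vowel) is [+high]. No other single segment can be removed to leave a set sharing one feature value that the removed segment lacks, so /u/ is the odd one out.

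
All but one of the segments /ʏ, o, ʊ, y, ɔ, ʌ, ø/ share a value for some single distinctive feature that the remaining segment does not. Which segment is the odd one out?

/ʏ, ʊ, y, ɔ, ø, o/ are all [+round], but /ʌ/ (mid back unrounded lax vowel) is [−round]. No other single segment can be removed to leave a set sharing one feature value that the removed segment lacks, so /ʌ/ is the odd one out.

ʌ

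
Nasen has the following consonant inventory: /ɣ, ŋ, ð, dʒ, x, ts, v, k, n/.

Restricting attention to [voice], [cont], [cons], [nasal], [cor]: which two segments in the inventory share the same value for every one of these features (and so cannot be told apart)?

Both /ɣ/ and /v/ are [+voice], [+continuant], [+consonantal], [-nasal], [-coronal]. Since the list omits [labial] and [dorsal] — which do distinguish the voiced velar fricative from the voiced labiodental fricative — this pair collapses; all other pairs remain distinct.

ɣ, v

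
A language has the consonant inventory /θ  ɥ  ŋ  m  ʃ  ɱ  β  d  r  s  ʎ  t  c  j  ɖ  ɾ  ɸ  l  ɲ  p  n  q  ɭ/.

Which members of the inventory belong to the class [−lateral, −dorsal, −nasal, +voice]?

β, d, r, ɖ, ɾ

Eliminate segments failing any feature: /θ, ʃ, s, t, ɸ, p/ are [−voice]; /ɥ, ŋ, c, j, ɲ, q/ are [+dorsal]; /m, ɱ, n/ are [+nasal]; /ʎ, l, ɭ/ are [+lateral]. The remaining /β, d, r, ɖ, ɾ/ satisfy [−lateral], [−dorsal], [−nasal], [+voice].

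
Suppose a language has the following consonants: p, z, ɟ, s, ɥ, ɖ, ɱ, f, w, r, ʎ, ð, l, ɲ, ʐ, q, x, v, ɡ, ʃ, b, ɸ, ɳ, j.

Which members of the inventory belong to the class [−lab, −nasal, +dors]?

Checking each segment against [−labial], [−nasal], [+dorsal]: /ɟ/ (voiced palatal stop), /ʎ/ (palatal lateral approximant), /q/ (voiceless uvular stop), /x/ (voiceless velar fricative), /ɡ/ (voiced velar stop), /j/ (palatal glide) satisfy every feature; every other segment in the inventory fails at least one.

ɟ, ʎ, q, x, ɡ, j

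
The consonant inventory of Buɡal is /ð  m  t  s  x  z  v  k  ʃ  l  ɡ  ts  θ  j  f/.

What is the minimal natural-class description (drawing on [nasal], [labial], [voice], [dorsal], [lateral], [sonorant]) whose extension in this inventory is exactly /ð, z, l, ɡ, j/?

Every target segment is [+voice], [−labial]; each remaining inventory member fails at least one of these. Each conjunct is needed — [−labial] alone would also admit /t, s, x, k, …/; [+voice] alone would also admit /m, v/ — and no other single listed feature has exactly this extension, so two is the minimum.

[+voice, −labial]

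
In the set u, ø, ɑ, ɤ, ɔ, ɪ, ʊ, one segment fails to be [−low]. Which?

/ɑ/ is the low back unrounded vowel, which is [+low]; the rest — /u, ɪ, ø, ɔ, ʊ, ɤ/ — are [−low].

ɑ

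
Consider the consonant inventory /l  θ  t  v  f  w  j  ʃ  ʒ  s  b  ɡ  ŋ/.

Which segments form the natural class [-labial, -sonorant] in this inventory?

The [-labial] segments are /l, θ, t, j, ʃ, ʒ, s, ɡ, ŋ/.
Of those, [-sonorant] leaves /θ, t, ʃ, ʒ, s, ɡ/.

θ, t, ʃ, ʒ, s, ɡ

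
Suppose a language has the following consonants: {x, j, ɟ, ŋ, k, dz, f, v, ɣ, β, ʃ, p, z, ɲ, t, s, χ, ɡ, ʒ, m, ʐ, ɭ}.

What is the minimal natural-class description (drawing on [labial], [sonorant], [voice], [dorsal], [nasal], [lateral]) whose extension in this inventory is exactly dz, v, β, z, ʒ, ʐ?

[-sonorant, +voice, -dorsal]

/dz, v, β, z, ʒ, ʐ/ are all [-sonorant], [+voice], [-dorsal], and no other segment in the inventory matches all three values. Dropping any one of them over-generates: [+voice, -dorsal] alone would also admit /m, ɭ/; [-sonorant, -dorsal] alone would also admit /f, ʃ, p, t, …/; [-sonorant, +voice] alone would also admit /ɟ, ɣ, ɡ/. No other combination of two listed features picks out exactly this set either, so fewer than three features will not do.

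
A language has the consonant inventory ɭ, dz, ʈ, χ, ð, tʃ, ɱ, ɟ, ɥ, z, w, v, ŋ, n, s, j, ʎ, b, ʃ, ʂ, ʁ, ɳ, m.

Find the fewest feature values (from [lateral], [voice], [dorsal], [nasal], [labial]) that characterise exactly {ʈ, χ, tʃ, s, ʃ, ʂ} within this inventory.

/ʈ, χ, tʃ, s, ʃ, ʂ/ are exactly the [-voice] segments in the inventory, so a single feature suffices.

[-voice]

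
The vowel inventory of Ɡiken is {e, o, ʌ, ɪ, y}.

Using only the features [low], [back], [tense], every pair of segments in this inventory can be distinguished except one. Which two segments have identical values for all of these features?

e, y

/e/ (mid front unrounded tense vowel) and /y/ (high front rounded tense vowel) are both [-low], [-back], [+tense], so none of the listed features separates them. (They do differ in [labial], [round] and [high], which are not among the given features.) Every other pair in the inventory differs on at least one listed feature.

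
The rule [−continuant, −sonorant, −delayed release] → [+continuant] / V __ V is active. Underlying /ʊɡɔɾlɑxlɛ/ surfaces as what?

[ʊɣɔɾlɑxlɛ]

Only /ɡ/ occurs between two vowels (/ʊ/ __ /ɔ/) and matches the structural description. It is a voiced velar stop, so [−continuant, −sonorant, −delayed release] holds; changing it to [+continuant] with all other features held fixed yields /ɣ/ (voiced velar fricative). No other segment meets both the structural description and the environment, so the output is [ʊɣɔɾlɑxlɛ].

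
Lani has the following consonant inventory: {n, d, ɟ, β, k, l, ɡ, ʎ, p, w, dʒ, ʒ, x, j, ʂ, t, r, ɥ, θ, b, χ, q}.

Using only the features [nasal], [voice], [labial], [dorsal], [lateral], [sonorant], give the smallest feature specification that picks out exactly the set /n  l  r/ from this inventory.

The class [+sonorant], [−dorsal] has exactly /n, l, r/ as its extension in this inventory. No smaller conjunction from the listed features achieves this: [−dorsal] alone would also admit /d, β, p, dʒ, …/; [+sonorant] alone would also admit /ʎ, w, j, ɥ/; and checking the remaining single features turns up none with this extension.

[+sonorant, −dorsal]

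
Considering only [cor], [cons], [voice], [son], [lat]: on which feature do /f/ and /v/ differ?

The two segments share [−coronal], [+consonantal], [−sonorant], [−lateral]. The only feature from the list on which they differ: /f/ is [−voice] while /v/ is [+voice].

[voice]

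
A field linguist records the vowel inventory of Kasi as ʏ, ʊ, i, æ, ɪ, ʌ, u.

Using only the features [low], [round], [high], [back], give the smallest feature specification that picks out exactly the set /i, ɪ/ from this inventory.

[+high, −round]

Every target segment is [+high], [−round]; each remaining inventory member fails at least one of these. Each conjunct is needed — [−round] alone would also admit /æ, ʌ/; [+high] alone would also admit /ʏ, ʊ, u/ — and no other single listed feature has exactly this extension, so two is the minimum.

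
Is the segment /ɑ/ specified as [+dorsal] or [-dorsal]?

As the low back unrounded vowel, /ɑ/ is [+dorsal].

[+dorsal]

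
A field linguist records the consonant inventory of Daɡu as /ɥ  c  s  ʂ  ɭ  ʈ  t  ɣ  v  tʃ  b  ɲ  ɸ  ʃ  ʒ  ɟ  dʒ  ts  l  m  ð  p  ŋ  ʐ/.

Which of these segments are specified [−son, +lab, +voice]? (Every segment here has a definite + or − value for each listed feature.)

v, b

Checking each segment against [−sonorant], [+labial], [+voice]: /v/ (voiced labiodental fricative), /b/ (voiced bilabial stop) satisfy every feature; every other segment in the inventory fails at least one.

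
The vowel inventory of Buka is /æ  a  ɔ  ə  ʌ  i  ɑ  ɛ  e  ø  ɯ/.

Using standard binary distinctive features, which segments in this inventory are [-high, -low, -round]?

ə, ʌ, ɛ, e

The [-high] segments are /æ, a, ɔ, ə, ʌ, ɑ, ɛ, e, ø/.
Of those, [-low] gives /ɔ, ə, ʌ, ɛ, e, ø/.
Intersecting with [-round] leaves /ə, ʌ, ɛ, e/.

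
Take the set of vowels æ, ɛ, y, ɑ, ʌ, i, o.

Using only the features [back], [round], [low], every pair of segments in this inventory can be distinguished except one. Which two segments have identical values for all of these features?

Both /i/ and /ɛ/ are [−back], [−round], [−low]. Since the list omits [high] and [tense] — which do distinguish the high front unrounded tense vowel from the mid front unrounded lax vowel — this pair collapses; all other pairs remain distinct.

i, ɛ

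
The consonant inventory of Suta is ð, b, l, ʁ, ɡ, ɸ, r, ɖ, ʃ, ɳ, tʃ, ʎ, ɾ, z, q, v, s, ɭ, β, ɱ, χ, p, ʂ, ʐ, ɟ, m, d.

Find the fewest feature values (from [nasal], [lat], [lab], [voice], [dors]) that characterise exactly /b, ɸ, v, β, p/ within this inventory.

[−nasal, +lab]

Every target segment is [−nasal], [+labial]; each remaining inventory member fails at least one of these. Each conjunct is needed — [+labial] alone would also admit /ɱ, m/; [−nasal] alone would also admit /ð, l, ʁ, ɡ, …/ — and no other single listed feature has exactly this extension, so two is the minimum.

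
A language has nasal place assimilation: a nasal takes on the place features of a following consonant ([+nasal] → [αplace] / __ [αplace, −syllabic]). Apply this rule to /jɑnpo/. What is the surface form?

[jɑmpo]

/n/ sits before the [+labial] consonant /p/, so it takes on [+labial] and surfaces as /m/. The rest of the form is unaffected: [jɑmpo].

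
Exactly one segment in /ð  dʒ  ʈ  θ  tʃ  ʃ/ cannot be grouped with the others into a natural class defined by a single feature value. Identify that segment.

The remaining segments after removing /ʈ/ share [+distributed]; /ʈ/ (voiceless retroflex stop) is [−distributed]. For every other candidate removal, the leftover set fails to share any single feature value that the removed segment lacks.

ʈ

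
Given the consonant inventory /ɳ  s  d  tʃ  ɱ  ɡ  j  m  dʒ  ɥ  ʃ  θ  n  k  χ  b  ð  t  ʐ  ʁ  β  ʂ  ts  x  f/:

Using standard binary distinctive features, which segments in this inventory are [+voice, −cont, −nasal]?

Checking each segment against [+voice], [−continuant], [−nasal]: /d/ (voiced alveolar stop), /ɡ/ (voiced velar stop), /dʒ/ (voiced postalveolar affricate), /b/ (voiced bilabial stop) satisfy every feature; every other segment in the inventory fails at least one.

d, ɡ, dʒ, b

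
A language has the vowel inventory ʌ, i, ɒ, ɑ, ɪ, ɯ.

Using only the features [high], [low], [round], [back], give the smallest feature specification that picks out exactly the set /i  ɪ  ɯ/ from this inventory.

/i, ɪ, ɯ/ are exactly the [+high] segments in the inventory, so a single feature suffices.

[+high]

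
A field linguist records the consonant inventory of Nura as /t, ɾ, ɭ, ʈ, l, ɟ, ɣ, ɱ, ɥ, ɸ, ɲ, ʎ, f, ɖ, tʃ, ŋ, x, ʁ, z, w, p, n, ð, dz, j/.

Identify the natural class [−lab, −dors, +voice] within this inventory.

Eliminate segments failing any feature: /t, ʈ, tʃ/ are [−voice]; /ɟ, ɣ, ɲ, ʎ, ŋ, x, ʁ, j/ are [+dorsal]; /ɱ, ɥ, ɸ, f, w, p/ are [+labial]. The remaining /ɾ, ɭ, l, ɖ, z, n, ð, dz/ satisfy [−labial], [−dorsal], [+voice].

ɾ, ɭ, l, ɖ, z, n, ð, dz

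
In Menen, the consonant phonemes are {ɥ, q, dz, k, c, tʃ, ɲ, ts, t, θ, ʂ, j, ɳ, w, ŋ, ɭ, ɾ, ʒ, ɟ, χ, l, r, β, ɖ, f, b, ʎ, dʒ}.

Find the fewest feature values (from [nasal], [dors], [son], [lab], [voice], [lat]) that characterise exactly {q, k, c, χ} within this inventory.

[−voice, +dors]

/q, k, c, χ/ are all [−voice], [+dorsal], and no other segment in the inventory matches both values. Dropping any one of them over-generates: [+dorsal] alone would also admit /ɥ, ɲ, j, w, …/; [−voice] alone would also admit /tʃ, ts, t, θ, …/. No other single listed feature picks out exactly this set either, so fewer than two features will not do.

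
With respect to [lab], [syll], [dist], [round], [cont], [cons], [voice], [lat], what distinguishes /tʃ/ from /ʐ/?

[voice], [continuant], [distributed]

/tʃ/ is the voiceless postalveolar affricate and /ʐ/ is the voiced retroflex fricative. Both are [−labial], [−syllabic], [−round], [+consonantal], [−lateral]. /tʃ/ is [−voice] while /ʐ/ is [+voice]; /tʃ/ is [−continuant] while /ʐ/ is [+continuant]; /tʃ/ is [+distributed] while /ʐ/ is [−distributed], so the distinguishing features are [voice], [continuant], [distributed].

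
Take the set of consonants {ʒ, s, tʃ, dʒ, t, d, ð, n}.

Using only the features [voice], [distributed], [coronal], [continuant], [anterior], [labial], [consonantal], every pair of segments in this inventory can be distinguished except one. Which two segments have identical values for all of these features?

n, d

Both /n/ and /d/ are [+voice], [−distributed], [+coronal], [−continuant], [+anterior], [−labial], [+consonantal]. Since the list omits [sonorant] and [nasal] — which do distinguish the alveolar nasal from the voiced alveolar stop — this pair collapses; all other pairs remain distinct.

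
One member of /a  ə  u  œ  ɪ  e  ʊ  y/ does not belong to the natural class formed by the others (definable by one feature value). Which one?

[low] groups all but one: /ʊ, u, ə, e, y, œ, ɪ/ share [-low] while /a/ (low unrounded vowel) alone is [+low]. Removing any other segment would not leave a single-feature class that excludes it.

a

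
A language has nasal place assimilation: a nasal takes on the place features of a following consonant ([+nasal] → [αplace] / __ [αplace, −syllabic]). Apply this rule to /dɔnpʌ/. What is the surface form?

In /dɔnpʌ/, the nasal /n/ precedes /p/, which is [+labial]. The nasal assimilates in place, becoming the [+labial] nasal /m/. The surface form is [dɔmpʌ].

[dɔmpʌ]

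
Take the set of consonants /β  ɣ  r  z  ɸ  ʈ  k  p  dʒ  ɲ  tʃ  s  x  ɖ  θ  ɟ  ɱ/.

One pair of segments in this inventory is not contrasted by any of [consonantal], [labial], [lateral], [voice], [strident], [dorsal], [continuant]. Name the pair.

Both /ɟ/ and /ɲ/ are [+consonantal], [−labial], [−lateral], [+voice], [−strident], [+dorsal], [−continuant]. Since the list omits [sonorant] and [nasal] — which do distinguish the voiced palatal stop from the palatal nasal — this pair collapses; all other pairs remain distinct.

ɟ, ɲ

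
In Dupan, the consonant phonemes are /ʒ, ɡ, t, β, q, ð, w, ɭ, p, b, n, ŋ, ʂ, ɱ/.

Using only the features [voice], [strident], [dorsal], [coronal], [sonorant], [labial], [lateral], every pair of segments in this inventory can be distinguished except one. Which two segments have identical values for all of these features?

b, β

/b/ (voiced bilabial stop) and /β/ (voiced bilabial fricative) are both [+voice], [-strident], [-dorsal], [-coronal], [-sonorant], [+labial], [-lateral], so none of the listed features separates them. (They do differ in [continuant], which is not among the given features.) Every other pair in the inventory differs on at least one listed feature.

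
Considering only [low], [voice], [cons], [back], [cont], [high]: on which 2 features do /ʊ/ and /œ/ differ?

/ʊ/ is the high back rounded lax vowel and /œ/ is the mid front rounded lax vowel. Both are [−low], [+voice], [−consonantal], [+continuant]. /ʊ/ is [+high] while /œ/ is [−high]; /ʊ/ is [+back] while /œ/ is [−back], so the distinguishing features are [high], [back].

[high], [back]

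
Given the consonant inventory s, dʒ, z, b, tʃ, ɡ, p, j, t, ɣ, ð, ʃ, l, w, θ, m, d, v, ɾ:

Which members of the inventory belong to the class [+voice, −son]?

Checking each segment against [+voice], [−sonorant]: /dʒ/ (voiced postalveolar affricate), /z/ (voiced alveolar fricative), /b/ (voiced bilabial stop), /ɡ/ (voiced velar stop), /ɣ/ (voiced velar fricative), /ð/ (voiced dental fricative), among others, satisfy every feature; every other segment in the inventory fails at least one.

dʒ, z, b, ɡ, ɣ, ð, d, v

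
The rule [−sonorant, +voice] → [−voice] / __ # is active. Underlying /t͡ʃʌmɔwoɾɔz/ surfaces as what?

[t͡ʃʌmɔwoɾɔs]

The only segment in the rule's environment that also matches [−sonorant, +voice] is /z/. Applying [−voice] turns the voiced alveolar fricative into /s/ (voiceless alveolar fricative), giving [t͡ʃʌmɔwoɾɔs].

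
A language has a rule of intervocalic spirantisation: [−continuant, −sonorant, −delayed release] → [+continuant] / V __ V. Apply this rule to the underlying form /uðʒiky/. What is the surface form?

/k/ satisfies [−continuant, −sonorant, −delayed release] and sits in V __ V. The [+continuant] counterpart of the voiceless velar stop is /x/. Other segments in /uðʒiky/ either fail the structural description or are not in the environment, so the surface form is [uðʒixy].

[uðʒixy]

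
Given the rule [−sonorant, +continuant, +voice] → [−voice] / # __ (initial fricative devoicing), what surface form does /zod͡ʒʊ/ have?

The only segment in the rule's environment that also matches [−sonorant, +continuant, +voice] is /z/. Applying [−voice] turns the voiced alveolar fricative into /s/ (voiceless alveolar fricative), giving [sod͡ʒʊ].

[sod͡ʒʊ]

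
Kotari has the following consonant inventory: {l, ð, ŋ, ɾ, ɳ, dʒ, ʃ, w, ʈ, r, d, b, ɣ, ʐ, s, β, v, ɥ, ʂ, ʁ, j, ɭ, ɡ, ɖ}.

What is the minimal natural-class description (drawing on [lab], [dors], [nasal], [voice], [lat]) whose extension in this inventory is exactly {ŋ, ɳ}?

/ŋ, ɳ/ are exactly the [+nasal] segments in the inventory, so a single feature suffices.

[+nasal]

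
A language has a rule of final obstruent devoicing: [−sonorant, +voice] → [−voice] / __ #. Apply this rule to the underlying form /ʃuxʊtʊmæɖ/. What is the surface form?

[ʃuxʊtʊmæʈ]

Only the final segment /ɖ/ is both word-final and matches the structural description. It is a voiced retroflex stop, so [−sonorant, +voice] holds; changing it to [−voice] with all other features held fixed yields /ʈ/ (voiceless retroflex stop). No other segment meets both the structural description and the environment, so the output is [ʃuxʊtʊmæʈ].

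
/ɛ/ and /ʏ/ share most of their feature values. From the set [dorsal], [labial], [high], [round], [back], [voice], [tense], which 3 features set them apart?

[labial], [round], [high]

/ɛ/ is the mid front unrounded lax vowel and /ʏ/ is the high front rounded lax vowel. Both are [+dorsal], [−back], [+voice], [−tense]. /ɛ/ is [−labial] while /ʏ/ is [+labial]; /ɛ/ is [−round] while /ʏ/ is [+round]; /ɛ/ is [−high] while /ʏ/ is [+high], so the distinguishing features are [labial], [round], [high].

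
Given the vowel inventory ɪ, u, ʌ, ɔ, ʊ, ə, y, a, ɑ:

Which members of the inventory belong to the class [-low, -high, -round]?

Eliminate segments failing any feature: /ɪ, u, ʊ, y/ are [+high]; /ɔ/ is [+round]; /a, ɑ/ are [+low]. The remaining /ʌ, ə/ satisfy [-low], [-high], [-round].

ʌ, ə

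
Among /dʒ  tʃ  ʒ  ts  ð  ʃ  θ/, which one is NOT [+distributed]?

ts

/ð, tʃ, ʒ, θ, ʃ, dʒ/ are all [+distributed]; /ts/ (voiceless alveolar affricate) is [-distributed].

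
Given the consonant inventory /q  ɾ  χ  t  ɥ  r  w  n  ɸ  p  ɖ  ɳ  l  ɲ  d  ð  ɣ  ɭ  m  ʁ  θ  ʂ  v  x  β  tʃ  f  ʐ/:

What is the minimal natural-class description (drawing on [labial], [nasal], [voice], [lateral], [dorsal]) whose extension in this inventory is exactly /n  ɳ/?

/n, ɳ/ are all [+nasal], [-labial], [-dorsal], and no other segment in the inventory matches all three values. Dropping any one of them over-generates: [-labial, -dorsal] alone would also admit /ɾ, t, r, ɖ, …/; [+nasal, -dorsal] alone would also admit /m/; [+nasal, -labial] alone would also admit /ɲ/. No other combination of two listed features picks out exactly this set either, so fewer than three features will not do.

[+nasal, -labial, -dorsal]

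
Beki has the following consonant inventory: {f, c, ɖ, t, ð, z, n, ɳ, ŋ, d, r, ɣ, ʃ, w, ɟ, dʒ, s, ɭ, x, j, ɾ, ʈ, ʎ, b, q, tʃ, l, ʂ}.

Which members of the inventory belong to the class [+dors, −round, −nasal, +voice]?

Checking each segment against [+dorsal], [−round], [−nasal], [+voice]: /ɣ/ (voiced velar fricative), /ɟ/ (voiced palatal stop), /j/ (palatal glide), /ʎ/ (palatal lateral approximant) satisfy every feature; every other segment in the inventory fails at least one.

ɣ, ɟ, j, ʎ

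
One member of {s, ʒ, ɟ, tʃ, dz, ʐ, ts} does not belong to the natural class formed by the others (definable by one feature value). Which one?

ɟ

[strident] (equivalently [dorsal]) groups all but one: /ts, ʒ, ʐ, tʃ, dz, s/ share [+strident] while /ɟ/ (voiced palatal stop) alone is [−strident]. Removing any other segment would not leave a single-feature class that excludes it.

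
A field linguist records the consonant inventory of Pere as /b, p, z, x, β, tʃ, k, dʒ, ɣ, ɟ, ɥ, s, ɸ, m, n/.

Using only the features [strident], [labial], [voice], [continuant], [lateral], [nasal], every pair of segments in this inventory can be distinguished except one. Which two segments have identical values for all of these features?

ɥ, β

Both /ɥ/ and /β/ are [−strident], [+labial], [+voice], [+continuant], [−lateral], [−nasal]. Since the list omits [sonorant], [round] and [dorsal] — which do distinguish the labial-palatal glide from the voiced bilabial fricative — this pair collapses; all other pairs remain distinct.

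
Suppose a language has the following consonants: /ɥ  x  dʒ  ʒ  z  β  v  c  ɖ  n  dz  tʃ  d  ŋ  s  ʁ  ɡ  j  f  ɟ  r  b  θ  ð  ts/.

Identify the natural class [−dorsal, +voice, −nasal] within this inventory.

dʒ, ʒ, z, β, v, ɖ, dz, d, r, b, ð

Eliminate segments failing any feature: /ɥ, x, c, ŋ, ʁ, ɡ, j, ɟ/ are [+dorsal]; /n/ is [+nasal]; /tʃ, s, f, θ, ts/ are [−voice]. The remaining /dʒ, ʒ, z, β, v, ɖ, dz, d, r, b, ð/ satisfy [−dorsal], [+voice], [−nasal].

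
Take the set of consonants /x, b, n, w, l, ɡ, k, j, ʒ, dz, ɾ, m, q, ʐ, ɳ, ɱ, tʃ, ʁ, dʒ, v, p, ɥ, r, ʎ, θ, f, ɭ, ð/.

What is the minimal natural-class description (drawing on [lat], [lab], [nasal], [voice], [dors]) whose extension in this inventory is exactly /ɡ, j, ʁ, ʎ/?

The class [+voice], [−labial], [+dorsal] has exactly /ɡ, j, ʁ, ʎ/ as its extension in this inventory. No smaller conjunction from the listed features achieves this: [−labial, +dorsal] alone would also admit /x, k, q/; [+voice, +dorsal] alone would also admit /w, ɥ/; [+voice, −labial] alone would also admit /n, l, ʒ, dz, …/; and checking the remaining two-feature bundles turns up none with this extension.

[+voice, −lab, +dors]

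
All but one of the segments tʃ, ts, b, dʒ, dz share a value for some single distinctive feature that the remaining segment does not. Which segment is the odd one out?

[delayed release] (equivalently [strident], [labial], [coronal]) groups all but one: /dz, tʃ, ts, dʒ/ share [+delayed release] while /b/ (voiced bilabial stop) alone is [−delayed release]. Removing any other segment would not leave a single-feature class that excludes it.

b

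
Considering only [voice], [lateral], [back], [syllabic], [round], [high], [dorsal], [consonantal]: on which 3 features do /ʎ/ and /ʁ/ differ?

/ʎ/ (palatal lateral approximant) and /ʁ/ (voiced uvular fricative) agree on [+voice], [−syllabic], [−round], [+dorsal], [+consonantal]. They differ on [lateral] (/ʎ/ [+], /ʁ/ [−]), [high] (/ʎ/ [+], /ʁ/ [−]), [back] (/ʎ/ [−], /ʁ/ [+]).

[lateral], [high], [back]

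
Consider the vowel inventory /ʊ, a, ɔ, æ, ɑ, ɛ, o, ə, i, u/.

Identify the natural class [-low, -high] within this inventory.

ɔ, ɛ, o, ə

Checking each segment against [-low], [-high]: /ɔ/ (mid back rounded lax vowel), /ɛ/ (mid front unrounded lax vowel), /o/ (mid back rounded tense vowel), /ə/ (mid central vowel (schwa)) satisfy every feature; every other segment in the inventory fails at least one.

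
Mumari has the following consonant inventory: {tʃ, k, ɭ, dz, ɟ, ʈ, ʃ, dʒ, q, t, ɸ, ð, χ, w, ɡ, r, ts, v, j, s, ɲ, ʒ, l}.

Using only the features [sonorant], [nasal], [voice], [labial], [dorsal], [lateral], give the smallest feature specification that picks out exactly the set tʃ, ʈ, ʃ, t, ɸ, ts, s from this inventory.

[−voice, −dorsal]

Every target segment is [−voice], [−dorsal]; each remaining inventory member fails at least one of these. Each conjunct is needed — [−dorsal] alone would also admit /ɭ, dz, dʒ, ð, …/; [−voice] alone would also admit /k, q, χ/ — and no other single listed feature has exactly this extension, so two is the minimum.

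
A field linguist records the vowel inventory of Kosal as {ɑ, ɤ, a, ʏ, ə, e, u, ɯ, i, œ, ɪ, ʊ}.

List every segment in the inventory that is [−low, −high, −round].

ɤ, ə, e

Checking each segment against [−low], [−high], [−round]: /ɤ/ (mid back unrounded tense vowel), /ə/ (mid central vowel (schwa)), /e/ (mid front unrounded tense vowel) satisfy every feature; every other segment in the inventory fails at least one.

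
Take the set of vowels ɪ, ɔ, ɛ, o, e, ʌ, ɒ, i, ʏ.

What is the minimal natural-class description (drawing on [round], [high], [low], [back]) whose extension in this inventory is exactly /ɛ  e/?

[−high, −back]

Every target segment is [−high], [−back]; each remaining inventory member fails at least one of these. Each conjunct is needed — [−back] alone would also admit /ɪ, i, ʏ/; [−high] alone would also admit /ɔ, o, ʌ, ɒ/ — and no other single listed feature has exactly this extension, so two is the minimum.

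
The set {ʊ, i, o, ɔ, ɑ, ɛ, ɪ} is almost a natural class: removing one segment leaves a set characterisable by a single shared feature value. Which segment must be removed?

ɑ

[low] groups all but one: /o, ɔ, ɪ, ʊ, ɛ, i/ share [−low] while /ɑ/ (low back unrounded vowel) alone is [+low]. Removing any other segment would not leave a single-feature class that excludes it.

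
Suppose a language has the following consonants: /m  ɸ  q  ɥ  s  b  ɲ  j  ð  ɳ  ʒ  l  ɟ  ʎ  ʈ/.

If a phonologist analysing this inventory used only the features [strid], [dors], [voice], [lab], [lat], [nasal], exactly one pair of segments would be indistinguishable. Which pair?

j, ɟ

Both /j/ and /ɟ/ are [−strident], [+dorsal], [+voice], [−labial], [−lateral], [−nasal]. Since the list omits [sonorant] and [continuant] — which do distinguish the palatal glide from the voiced palatal stop — this pair collapses; all other pairs remain distinct.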